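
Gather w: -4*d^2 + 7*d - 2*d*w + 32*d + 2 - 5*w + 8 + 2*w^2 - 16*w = -4*d^2 + 39*d + 2*w^2 + w*(-2*d - 21) + 10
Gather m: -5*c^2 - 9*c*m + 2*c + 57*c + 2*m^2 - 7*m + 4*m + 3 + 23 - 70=-5*c^2 + 59*c + 2*m^2 + m*(-9*c - 3) - 44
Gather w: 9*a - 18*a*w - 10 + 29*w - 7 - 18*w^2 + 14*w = 9*a - 18*w^2 + w*(43 - 18*a) - 17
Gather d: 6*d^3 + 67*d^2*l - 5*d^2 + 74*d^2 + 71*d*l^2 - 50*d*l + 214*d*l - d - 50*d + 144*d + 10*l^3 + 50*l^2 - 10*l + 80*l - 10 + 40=6*d^3 + d^2*(67*l + 69) + d*(71*l^2 + 164*l + 93) + 10*l^3 + 50*l^2 + 70*l + 30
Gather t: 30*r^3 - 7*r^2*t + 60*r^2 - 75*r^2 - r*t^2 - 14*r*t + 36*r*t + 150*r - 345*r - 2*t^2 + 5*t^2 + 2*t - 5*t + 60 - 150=30*r^3 - 15*r^2 - 195*r + t^2*(3 - r) + t*(-7*r^2 + 22*r - 3) - 90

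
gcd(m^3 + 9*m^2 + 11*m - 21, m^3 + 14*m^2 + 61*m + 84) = m^2 + 10*m + 21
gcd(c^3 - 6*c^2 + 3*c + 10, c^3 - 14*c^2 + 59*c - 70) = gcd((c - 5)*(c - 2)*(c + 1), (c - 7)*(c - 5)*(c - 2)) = c^2 - 7*c + 10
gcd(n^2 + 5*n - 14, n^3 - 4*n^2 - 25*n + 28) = 1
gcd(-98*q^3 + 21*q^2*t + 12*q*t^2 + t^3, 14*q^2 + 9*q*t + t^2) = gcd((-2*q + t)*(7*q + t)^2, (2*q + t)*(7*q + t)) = 7*q + t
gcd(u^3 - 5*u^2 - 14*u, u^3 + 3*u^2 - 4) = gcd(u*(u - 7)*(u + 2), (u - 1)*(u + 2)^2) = u + 2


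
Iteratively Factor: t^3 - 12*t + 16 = (t + 4)*(t^2 - 4*t + 4) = (t - 2)*(t + 4)*(t - 2)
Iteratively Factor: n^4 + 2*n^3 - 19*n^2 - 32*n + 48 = (n + 3)*(n^3 - n^2 - 16*n + 16) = (n - 1)*(n + 3)*(n^2 - 16) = (n - 4)*(n - 1)*(n + 3)*(n + 4)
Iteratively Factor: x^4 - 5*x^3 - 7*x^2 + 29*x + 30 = (x - 5)*(x^3 - 7*x - 6) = (x - 5)*(x + 2)*(x^2 - 2*x - 3) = (x - 5)*(x + 1)*(x + 2)*(x - 3)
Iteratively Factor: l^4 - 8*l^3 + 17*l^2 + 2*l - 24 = (l + 1)*(l^3 - 9*l^2 + 26*l - 24) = (l - 4)*(l + 1)*(l^2 - 5*l + 6) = (l - 4)*(l - 3)*(l + 1)*(l - 2)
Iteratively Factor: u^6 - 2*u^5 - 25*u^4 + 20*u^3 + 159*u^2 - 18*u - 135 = (u - 1)*(u^5 - u^4 - 26*u^3 - 6*u^2 + 153*u + 135) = (u - 1)*(u + 3)*(u^4 - 4*u^3 - 14*u^2 + 36*u + 45) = (u - 5)*(u - 1)*(u + 3)*(u^3 + u^2 - 9*u - 9) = (u - 5)*(u - 3)*(u - 1)*(u + 3)*(u^2 + 4*u + 3) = (u - 5)*(u - 3)*(u - 1)*(u + 3)^2*(u + 1)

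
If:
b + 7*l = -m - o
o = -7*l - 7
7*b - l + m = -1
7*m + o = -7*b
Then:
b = -1/3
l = 6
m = 22/3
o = -49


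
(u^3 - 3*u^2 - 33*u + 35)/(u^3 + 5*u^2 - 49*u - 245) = (u - 1)/(u + 7)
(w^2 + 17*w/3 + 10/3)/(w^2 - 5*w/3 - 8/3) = (3*w^2 + 17*w + 10)/(3*w^2 - 5*w - 8)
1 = 1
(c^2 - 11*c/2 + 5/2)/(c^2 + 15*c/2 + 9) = (2*c^2 - 11*c + 5)/(2*c^2 + 15*c + 18)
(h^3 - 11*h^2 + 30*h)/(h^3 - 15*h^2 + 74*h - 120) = h/(h - 4)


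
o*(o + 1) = o^2 + o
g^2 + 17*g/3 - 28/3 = (g - 4/3)*(g + 7)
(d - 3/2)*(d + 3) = d^2 + 3*d/2 - 9/2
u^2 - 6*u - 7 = (u - 7)*(u + 1)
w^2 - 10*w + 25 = (w - 5)^2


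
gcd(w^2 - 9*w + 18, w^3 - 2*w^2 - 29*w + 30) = w - 6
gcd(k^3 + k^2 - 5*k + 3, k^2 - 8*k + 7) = k - 1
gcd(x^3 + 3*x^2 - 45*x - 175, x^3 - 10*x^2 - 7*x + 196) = x - 7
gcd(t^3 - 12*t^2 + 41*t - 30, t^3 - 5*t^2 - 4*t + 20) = t - 5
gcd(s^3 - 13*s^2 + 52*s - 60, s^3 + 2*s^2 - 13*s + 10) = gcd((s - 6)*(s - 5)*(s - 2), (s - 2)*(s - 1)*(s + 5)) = s - 2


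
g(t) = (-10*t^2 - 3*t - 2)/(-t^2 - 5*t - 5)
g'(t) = (-20*t - 3)/(-t^2 - 5*t - 5) + (2*t + 5)*(-10*t^2 - 3*t - 2)/(-t^2 - 5*t - 5)^2 = (47*t^2 + 96*t + 5)/(t^4 + 10*t^3 + 35*t^2 + 50*t + 25)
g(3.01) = 3.49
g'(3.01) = 0.85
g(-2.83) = -64.50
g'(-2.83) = 84.28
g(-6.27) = 29.03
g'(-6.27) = 7.44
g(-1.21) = 31.42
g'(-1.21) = -246.95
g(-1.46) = -112.45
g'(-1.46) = -1233.31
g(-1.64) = -46.97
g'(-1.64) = -99.92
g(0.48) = 0.75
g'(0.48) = 1.06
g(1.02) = 1.39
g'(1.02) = 1.22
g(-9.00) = 19.15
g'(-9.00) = 1.75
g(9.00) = 6.40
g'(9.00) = 0.27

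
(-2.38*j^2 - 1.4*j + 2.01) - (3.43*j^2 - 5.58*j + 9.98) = -5.81*j^2 + 4.18*j - 7.97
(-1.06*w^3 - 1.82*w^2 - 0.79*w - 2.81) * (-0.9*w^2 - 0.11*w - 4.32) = 0.954*w^5 + 1.7546*w^4 + 5.4904*w^3 + 10.4783*w^2 + 3.7219*w + 12.1392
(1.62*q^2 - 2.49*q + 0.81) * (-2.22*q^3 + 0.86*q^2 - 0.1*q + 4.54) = -3.5964*q^5 + 6.921*q^4 - 4.1016*q^3 + 8.3004*q^2 - 11.3856*q + 3.6774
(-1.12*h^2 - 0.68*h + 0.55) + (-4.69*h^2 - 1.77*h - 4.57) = -5.81*h^2 - 2.45*h - 4.02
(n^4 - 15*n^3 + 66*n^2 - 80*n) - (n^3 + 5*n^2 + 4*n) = n^4 - 16*n^3 + 61*n^2 - 84*n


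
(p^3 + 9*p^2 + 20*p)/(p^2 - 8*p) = (p^2 + 9*p + 20)/(p - 8)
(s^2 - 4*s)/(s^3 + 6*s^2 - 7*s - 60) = s*(s - 4)/(s^3 + 6*s^2 - 7*s - 60)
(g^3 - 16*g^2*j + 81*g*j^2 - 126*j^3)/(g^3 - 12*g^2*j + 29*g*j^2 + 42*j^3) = (g - 3*j)/(g + j)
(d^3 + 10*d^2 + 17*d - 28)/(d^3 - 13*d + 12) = (d + 7)/(d - 3)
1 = 1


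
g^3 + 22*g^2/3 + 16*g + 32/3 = (g + 4/3)*(g + 2)*(g + 4)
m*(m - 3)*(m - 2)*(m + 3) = m^4 - 2*m^3 - 9*m^2 + 18*m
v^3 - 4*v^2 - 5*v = v*(v - 5)*(v + 1)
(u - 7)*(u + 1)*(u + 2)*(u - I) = u^4 - 4*u^3 - I*u^3 - 19*u^2 + 4*I*u^2 - 14*u + 19*I*u + 14*I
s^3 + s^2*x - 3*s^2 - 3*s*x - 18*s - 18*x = (s - 6)*(s + 3)*(s + x)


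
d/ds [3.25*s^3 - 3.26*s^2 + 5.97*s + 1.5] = 9.75*s^2 - 6.52*s + 5.97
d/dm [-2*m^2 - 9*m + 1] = -4*m - 9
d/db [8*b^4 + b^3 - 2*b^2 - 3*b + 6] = 32*b^3 + 3*b^2 - 4*b - 3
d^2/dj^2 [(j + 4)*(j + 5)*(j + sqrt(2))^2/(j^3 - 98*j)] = 4*(9*sqrt(2)*j^6 + 60*j^6 + 354*sqrt(2)*j^5 + 1350*j^5 + 2646*sqrt(2)*j^4 + 17760*j^4 + 11564*sqrt(2)*j^3 + 44100*j^3 - 5880*j^2 + 192080)/(j^3*(j^6 - 294*j^4 + 28812*j^2 - 941192))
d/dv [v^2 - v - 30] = 2*v - 1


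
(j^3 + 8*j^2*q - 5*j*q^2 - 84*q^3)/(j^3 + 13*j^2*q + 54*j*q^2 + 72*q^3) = (j^2 + 4*j*q - 21*q^2)/(j^2 + 9*j*q + 18*q^2)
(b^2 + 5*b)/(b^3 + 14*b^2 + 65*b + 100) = b/(b^2 + 9*b + 20)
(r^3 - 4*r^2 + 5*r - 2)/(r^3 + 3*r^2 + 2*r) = (r^3 - 4*r^2 + 5*r - 2)/(r*(r^2 + 3*r + 2))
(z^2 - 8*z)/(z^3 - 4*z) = (z - 8)/(z^2 - 4)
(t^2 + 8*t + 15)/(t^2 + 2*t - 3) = (t + 5)/(t - 1)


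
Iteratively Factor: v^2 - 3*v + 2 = (v - 2)*(v - 1)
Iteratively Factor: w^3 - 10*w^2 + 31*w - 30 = (w - 2)*(w^2 - 8*w + 15) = (w - 5)*(w - 2)*(w - 3)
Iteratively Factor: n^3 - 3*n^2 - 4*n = (n - 4)*(n^2 + n) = n*(n - 4)*(n + 1)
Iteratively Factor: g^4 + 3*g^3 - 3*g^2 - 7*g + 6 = (g - 1)*(g^3 + 4*g^2 + g - 6) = (g - 1)*(g + 3)*(g^2 + g - 2) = (g - 1)*(g + 2)*(g + 3)*(g - 1)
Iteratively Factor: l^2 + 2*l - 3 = (l - 1)*(l + 3)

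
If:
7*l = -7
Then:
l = -1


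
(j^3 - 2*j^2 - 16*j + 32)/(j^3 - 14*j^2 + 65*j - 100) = (j^2 + 2*j - 8)/(j^2 - 10*j + 25)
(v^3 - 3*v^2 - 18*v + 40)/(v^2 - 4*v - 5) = (v^2 + 2*v - 8)/(v + 1)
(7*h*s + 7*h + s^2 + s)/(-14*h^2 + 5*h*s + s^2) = (s + 1)/(-2*h + s)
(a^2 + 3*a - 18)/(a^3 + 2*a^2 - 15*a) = (a + 6)/(a*(a + 5))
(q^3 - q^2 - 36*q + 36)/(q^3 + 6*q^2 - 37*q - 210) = (q^2 + 5*q - 6)/(q^2 + 12*q + 35)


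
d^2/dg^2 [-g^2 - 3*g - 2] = -2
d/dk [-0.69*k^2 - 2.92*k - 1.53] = -1.38*k - 2.92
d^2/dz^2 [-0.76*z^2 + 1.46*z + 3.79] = -1.52000000000000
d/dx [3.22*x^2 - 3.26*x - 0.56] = 6.44*x - 3.26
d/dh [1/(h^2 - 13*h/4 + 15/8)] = 16*(13 - 8*h)/(8*h^2 - 26*h + 15)^2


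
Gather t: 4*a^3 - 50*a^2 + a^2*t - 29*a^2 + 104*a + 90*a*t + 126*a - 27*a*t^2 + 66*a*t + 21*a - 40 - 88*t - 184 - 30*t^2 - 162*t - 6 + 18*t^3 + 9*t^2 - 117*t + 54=4*a^3 - 79*a^2 + 251*a + 18*t^3 + t^2*(-27*a - 21) + t*(a^2 + 156*a - 367) - 176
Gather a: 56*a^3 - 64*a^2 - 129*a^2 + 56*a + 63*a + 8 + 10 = 56*a^3 - 193*a^2 + 119*a + 18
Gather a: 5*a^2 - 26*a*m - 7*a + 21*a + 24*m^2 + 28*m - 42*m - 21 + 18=5*a^2 + a*(14 - 26*m) + 24*m^2 - 14*m - 3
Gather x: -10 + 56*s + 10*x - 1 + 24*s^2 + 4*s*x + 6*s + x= 24*s^2 + 62*s + x*(4*s + 11) - 11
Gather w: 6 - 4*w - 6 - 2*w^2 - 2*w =-2*w^2 - 6*w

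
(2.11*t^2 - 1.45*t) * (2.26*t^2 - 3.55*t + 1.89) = 4.7686*t^4 - 10.7675*t^3 + 9.1354*t^2 - 2.7405*t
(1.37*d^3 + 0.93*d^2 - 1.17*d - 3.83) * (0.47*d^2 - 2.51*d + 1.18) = 0.6439*d^5 - 3.0016*d^4 - 1.2676*d^3 + 2.234*d^2 + 8.2327*d - 4.5194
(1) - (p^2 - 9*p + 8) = -p^2 + 9*p - 7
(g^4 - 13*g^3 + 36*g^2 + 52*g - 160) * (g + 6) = g^5 - 7*g^4 - 42*g^3 + 268*g^2 + 152*g - 960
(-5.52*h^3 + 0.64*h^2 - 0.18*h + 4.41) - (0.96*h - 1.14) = -5.52*h^3 + 0.64*h^2 - 1.14*h + 5.55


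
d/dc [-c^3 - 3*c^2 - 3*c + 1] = -3*c^2 - 6*c - 3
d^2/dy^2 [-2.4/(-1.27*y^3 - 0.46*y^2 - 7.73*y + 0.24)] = (-(18.288*y + 2.208)*(1.27*y^3 + 0.46*y^2 + 7.73*y - 0.24) + 2.4*(3.81*y^2 + 0.92*y + 7.73)*(7.62*y^2 + 1.84*y + 15.46))/(1.27*y^3 + 0.46*y^2 + 7.73*y - 0.24)^3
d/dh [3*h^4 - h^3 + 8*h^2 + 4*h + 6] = 12*h^3 - 3*h^2 + 16*h + 4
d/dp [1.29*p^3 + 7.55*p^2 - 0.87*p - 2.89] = 3.87*p^2 + 15.1*p - 0.87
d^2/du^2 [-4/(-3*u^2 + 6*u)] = 8*(-u*(u - 2) + 4*(u - 1)^2)/(3*u^3*(u - 2)^3)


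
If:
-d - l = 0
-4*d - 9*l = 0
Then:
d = 0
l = 0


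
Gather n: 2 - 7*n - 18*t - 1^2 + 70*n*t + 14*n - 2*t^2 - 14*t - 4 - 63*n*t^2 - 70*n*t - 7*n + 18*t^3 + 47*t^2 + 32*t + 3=-63*n*t^2 + 18*t^3 + 45*t^2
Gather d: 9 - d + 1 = 10 - d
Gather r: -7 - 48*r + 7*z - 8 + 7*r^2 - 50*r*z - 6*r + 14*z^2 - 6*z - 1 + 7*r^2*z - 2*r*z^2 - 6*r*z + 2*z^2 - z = r^2*(7*z + 7) + r*(-2*z^2 - 56*z - 54) + 16*z^2 - 16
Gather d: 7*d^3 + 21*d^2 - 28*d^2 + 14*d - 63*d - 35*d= 7*d^3 - 7*d^2 - 84*d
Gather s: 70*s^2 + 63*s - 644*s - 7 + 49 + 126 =70*s^2 - 581*s + 168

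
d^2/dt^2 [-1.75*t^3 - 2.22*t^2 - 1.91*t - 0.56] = -10.5*t - 4.44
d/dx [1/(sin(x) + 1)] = -cos(x)/(sin(x) + 1)^2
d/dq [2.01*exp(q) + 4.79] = 2.01*exp(q)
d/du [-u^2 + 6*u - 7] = 6 - 2*u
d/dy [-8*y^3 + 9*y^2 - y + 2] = -24*y^2 + 18*y - 1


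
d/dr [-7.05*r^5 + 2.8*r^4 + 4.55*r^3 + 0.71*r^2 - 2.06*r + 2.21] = -35.25*r^4 + 11.2*r^3 + 13.65*r^2 + 1.42*r - 2.06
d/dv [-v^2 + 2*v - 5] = 2 - 2*v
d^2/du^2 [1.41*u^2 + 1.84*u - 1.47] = 2.82000000000000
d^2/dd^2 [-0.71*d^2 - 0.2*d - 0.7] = -1.42000000000000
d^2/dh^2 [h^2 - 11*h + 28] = 2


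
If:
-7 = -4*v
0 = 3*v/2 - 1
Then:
No Solution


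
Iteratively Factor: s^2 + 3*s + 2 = (s + 2)*(s + 1)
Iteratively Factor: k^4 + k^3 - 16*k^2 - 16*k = (k - 4)*(k^3 + 5*k^2 + 4*k) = k*(k - 4)*(k^2 + 5*k + 4) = k*(k - 4)*(k + 4)*(k + 1)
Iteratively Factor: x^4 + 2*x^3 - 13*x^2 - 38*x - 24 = (x - 4)*(x^3 + 6*x^2 + 11*x + 6) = (x - 4)*(x + 1)*(x^2 + 5*x + 6) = (x - 4)*(x + 1)*(x + 3)*(x + 2)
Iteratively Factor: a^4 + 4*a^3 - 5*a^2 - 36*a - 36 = (a + 2)*(a^3 + 2*a^2 - 9*a - 18) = (a + 2)^2*(a^2 - 9) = (a - 3)*(a + 2)^2*(a + 3)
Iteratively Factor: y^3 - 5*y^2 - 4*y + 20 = (y + 2)*(y^2 - 7*y + 10) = (y - 2)*(y + 2)*(y - 5)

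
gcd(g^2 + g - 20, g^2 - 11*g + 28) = g - 4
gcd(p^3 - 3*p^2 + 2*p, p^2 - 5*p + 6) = p - 2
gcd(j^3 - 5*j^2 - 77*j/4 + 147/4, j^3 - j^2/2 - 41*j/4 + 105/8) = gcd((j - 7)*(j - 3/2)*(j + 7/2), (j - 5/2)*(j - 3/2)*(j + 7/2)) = j^2 + 2*j - 21/4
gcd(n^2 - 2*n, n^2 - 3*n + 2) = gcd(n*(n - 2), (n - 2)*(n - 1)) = n - 2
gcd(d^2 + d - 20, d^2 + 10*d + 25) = d + 5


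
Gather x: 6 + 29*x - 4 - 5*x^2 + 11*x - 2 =-5*x^2 + 40*x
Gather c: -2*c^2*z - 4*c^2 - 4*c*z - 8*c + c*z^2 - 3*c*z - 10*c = c^2*(-2*z - 4) + c*(z^2 - 7*z - 18)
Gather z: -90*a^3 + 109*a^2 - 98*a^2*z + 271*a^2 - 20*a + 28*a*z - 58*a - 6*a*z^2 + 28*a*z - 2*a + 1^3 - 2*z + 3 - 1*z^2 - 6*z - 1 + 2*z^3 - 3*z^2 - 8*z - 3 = -90*a^3 + 380*a^2 - 80*a + 2*z^3 + z^2*(-6*a - 4) + z*(-98*a^2 + 56*a - 16)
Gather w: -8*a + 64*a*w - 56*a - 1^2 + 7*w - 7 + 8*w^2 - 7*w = 64*a*w - 64*a + 8*w^2 - 8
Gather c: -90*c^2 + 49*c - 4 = -90*c^2 + 49*c - 4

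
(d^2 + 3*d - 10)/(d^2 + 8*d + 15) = (d - 2)/(d + 3)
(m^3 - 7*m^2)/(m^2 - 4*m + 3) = m^2*(m - 7)/(m^2 - 4*m + 3)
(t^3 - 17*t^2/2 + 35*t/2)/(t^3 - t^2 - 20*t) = (t - 7/2)/(t + 4)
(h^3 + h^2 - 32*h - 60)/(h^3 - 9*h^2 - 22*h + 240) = (h + 2)/(h - 8)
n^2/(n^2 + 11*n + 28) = n^2/(n^2 + 11*n + 28)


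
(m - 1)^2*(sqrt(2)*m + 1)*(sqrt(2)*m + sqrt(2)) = 2*m^4 - 2*m^3 + sqrt(2)*m^3 - 2*m^2 - sqrt(2)*m^2 - sqrt(2)*m + 2*m + sqrt(2)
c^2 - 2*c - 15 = (c - 5)*(c + 3)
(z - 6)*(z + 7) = z^2 + z - 42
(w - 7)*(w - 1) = w^2 - 8*w + 7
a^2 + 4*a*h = a*(a + 4*h)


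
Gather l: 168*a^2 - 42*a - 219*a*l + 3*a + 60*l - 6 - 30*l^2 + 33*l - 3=168*a^2 - 39*a - 30*l^2 + l*(93 - 219*a) - 9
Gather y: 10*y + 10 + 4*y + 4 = 14*y + 14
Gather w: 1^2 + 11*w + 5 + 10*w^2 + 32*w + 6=10*w^2 + 43*w + 12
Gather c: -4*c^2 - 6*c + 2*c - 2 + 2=-4*c^2 - 4*c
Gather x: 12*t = 12*t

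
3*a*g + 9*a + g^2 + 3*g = (3*a + g)*(g + 3)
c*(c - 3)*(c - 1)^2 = c^4 - 5*c^3 + 7*c^2 - 3*c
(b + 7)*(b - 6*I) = b^2 + 7*b - 6*I*b - 42*I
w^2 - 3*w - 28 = (w - 7)*(w + 4)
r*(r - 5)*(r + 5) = r^3 - 25*r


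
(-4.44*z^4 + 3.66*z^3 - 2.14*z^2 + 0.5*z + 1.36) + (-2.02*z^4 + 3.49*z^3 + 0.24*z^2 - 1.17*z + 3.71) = -6.46*z^4 + 7.15*z^3 - 1.9*z^2 - 0.67*z + 5.07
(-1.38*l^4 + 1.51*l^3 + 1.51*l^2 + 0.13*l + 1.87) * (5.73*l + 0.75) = -7.9074*l^5 + 7.6173*l^4 + 9.7848*l^3 + 1.8774*l^2 + 10.8126*l + 1.4025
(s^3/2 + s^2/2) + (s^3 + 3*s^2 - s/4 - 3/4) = 3*s^3/2 + 7*s^2/2 - s/4 - 3/4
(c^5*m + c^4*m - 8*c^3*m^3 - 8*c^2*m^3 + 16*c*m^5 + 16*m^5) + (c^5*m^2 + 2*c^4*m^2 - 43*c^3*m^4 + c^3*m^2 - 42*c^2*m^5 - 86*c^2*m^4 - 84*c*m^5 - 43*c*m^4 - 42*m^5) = c^5*m^2 + c^5*m + 2*c^4*m^2 + c^4*m - 43*c^3*m^4 - 8*c^3*m^3 + c^3*m^2 - 42*c^2*m^5 - 86*c^2*m^4 - 8*c^2*m^3 - 68*c*m^5 - 43*c*m^4 - 26*m^5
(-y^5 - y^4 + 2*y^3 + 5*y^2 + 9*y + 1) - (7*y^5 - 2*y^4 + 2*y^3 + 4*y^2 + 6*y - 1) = -8*y^5 + y^4 + y^2 + 3*y + 2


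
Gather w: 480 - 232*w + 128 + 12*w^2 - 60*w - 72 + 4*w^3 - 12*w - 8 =4*w^3 + 12*w^2 - 304*w + 528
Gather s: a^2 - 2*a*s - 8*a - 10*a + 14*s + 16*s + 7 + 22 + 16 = a^2 - 18*a + s*(30 - 2*a) + 45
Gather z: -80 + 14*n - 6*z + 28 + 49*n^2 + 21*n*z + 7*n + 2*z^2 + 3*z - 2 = 49*n^2 + 21*n + 2*z^2 + z*(21*n - 3) - 54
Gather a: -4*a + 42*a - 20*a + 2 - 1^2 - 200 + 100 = 18*a - 99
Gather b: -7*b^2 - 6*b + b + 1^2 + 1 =-7*b^2 - 5*b + 2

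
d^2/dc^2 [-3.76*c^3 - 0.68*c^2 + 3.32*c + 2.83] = -22.56*c - 1.36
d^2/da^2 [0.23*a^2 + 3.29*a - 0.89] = 0.460000000000000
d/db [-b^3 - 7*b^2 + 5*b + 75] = -3*b^2 - 14*b + 5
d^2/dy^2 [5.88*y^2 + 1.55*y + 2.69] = 11.7600000000000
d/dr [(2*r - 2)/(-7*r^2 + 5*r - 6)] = 2*(7*r^2 - 14*r - 1)/(49*r^4 - 70*r^3 + 109*r^2 - 60*r + 36)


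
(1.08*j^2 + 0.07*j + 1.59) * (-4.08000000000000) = -4.4064*j^2 - 0.2856*j - 6.4872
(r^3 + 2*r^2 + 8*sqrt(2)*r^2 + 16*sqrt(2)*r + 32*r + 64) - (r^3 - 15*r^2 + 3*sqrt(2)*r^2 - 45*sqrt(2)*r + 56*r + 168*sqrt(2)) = 5*sqrt(2)*r^2 + 17*r^2 - 24*r + 61*sqrt(2)*r - 168*sqrt(2) + 64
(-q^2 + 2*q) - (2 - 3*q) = -q^2 + 5*q - 2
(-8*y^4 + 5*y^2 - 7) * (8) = -64*y^4 + 40*y^2 - 56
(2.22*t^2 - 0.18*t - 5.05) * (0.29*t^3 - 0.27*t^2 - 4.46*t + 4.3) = 0.6438*t^5 - 0.6516*t^4 - 11.3171*t^3 + 11.7123*t^2 + 21.749*t - 21.715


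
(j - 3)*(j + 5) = j^2 + 2*j - 15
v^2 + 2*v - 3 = (v - 1)*(v + 3)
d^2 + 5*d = d*(d + 5)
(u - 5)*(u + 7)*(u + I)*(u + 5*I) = u^4 + 2*u^3 + 6*I*u^3 - 40*u^2 + 12*I*u^2 - 10*u - 210*I*u + 175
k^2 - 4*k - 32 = (k - 8)*(k + 4)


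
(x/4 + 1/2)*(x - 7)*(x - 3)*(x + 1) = x^4/4 - 7*x^3/4 - 7*x^2/4 + 43*x/4 + 21/2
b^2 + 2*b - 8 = (b - 2)*(b + 4)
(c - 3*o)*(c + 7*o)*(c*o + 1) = c^3*o + 4*c^2*o^2 + c^2 - 21*c*o^3 + 4*c*o - 21*o^2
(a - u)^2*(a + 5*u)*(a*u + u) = a^4*u + 3*a^3*u^2 + a^3*u - 9*a^2*u^3 + 3*a^2*u^2 + 5*a*u^4 - 9*a*u^3 + 5*u^4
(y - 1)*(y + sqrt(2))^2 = y^3 - y^2 + 2*sqrt(2)*y^2 - 2*sqrt(2)*y + 2*y - 2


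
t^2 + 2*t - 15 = (t - 3)*(t + 5)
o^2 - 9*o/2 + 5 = (o - 5/2)*(o - 2)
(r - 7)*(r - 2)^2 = r^3 - 11*r^2 + 32*r - 28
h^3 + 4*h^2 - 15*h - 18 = (h - 3)*(h + 1)*(h + 6)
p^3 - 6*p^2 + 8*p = p*(p - 4)*(p - 2)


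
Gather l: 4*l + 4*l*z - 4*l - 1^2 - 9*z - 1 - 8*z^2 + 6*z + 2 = 4*l*z - 8*z^2 - 3*z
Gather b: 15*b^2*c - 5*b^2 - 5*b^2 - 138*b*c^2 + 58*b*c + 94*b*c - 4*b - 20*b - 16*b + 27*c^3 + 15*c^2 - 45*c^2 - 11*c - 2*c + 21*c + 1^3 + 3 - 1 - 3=b^2*(15*c - 10) + b*(-138*c^2 + 152*c - 40) + 27*c^3 - 30*c^2 + 8*c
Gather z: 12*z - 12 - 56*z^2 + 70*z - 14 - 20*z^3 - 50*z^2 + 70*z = -20*z^3 - 106*z^2 + 152*z - 26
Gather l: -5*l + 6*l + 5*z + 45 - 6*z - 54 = l - z - 9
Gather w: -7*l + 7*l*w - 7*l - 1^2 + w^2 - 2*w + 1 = -14*l + w^2 + w*(7*l - 2)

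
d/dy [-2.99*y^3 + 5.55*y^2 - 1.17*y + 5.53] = -8.97*y^2 + 11.1*y - 1.17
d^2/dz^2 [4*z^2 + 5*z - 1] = 8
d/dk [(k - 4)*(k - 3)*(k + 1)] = 3*k^2 - 12*k + 5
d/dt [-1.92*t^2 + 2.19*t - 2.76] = 2.19 - 3.84*t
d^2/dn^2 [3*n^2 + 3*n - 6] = 6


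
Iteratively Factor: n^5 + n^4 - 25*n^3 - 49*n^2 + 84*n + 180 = (n + 3)*(n^4 - 2*n^3 - 19*n^2 + 8*n + 60) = (n + 3)^2*(n^3 - 5*n^2 - 4*n + 20) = (n - 5)*(n + 3)^2*(n^2 - 4) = (n - 5)*(n - 2)*(n + 3)^2*(n + 2)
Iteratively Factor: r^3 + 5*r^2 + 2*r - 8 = (r + 4)*(r^2 + r - 2) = (r - 1)*(r + 4)*(r + 2)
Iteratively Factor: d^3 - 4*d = (d + 2)*(d^2 - 2*d) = d*(d + 2)*(d - 2)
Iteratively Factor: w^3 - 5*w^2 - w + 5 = (w - 5)*(w^2 - 1) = (w - 5)*(w - 1)*(w + 1)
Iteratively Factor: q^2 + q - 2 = (q + 2)*(q - 1)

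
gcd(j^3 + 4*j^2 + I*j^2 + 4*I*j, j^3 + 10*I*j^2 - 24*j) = j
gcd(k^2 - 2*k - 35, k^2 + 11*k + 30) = k + 5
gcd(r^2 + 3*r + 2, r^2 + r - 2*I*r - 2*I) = r + 1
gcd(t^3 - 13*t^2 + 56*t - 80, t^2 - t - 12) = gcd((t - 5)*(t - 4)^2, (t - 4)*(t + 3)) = t - 4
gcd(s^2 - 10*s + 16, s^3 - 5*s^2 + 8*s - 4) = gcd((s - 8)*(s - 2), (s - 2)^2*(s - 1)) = s - 2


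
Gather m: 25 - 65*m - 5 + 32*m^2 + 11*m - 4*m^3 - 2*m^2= -4*m^3 + 30*m^2 - 54*m + 20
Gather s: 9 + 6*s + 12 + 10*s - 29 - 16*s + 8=0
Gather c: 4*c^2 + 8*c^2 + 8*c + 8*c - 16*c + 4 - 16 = 12*c^2 - 12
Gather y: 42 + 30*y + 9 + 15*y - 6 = 45*y + 45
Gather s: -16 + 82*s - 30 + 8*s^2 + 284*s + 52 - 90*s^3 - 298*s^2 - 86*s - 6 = -90*s^3 - 290*s^2 + 280*s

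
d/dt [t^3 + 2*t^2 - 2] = t*(3*t + 4)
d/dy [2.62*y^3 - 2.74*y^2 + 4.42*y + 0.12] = 7.86*y^2 - 5.48*y + 4.42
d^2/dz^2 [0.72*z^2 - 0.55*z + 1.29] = 1.44000000000000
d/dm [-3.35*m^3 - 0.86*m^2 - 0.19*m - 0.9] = -10.05*m^2 - 1.72*m - 0.19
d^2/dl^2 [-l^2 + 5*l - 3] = -2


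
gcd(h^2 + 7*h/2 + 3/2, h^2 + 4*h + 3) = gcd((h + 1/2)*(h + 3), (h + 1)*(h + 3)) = h + 3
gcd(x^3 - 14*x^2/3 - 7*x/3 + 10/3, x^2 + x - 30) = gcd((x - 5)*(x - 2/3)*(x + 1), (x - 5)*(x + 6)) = x - 5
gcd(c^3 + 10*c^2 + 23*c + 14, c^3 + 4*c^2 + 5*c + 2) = c^2 + 3*c + 2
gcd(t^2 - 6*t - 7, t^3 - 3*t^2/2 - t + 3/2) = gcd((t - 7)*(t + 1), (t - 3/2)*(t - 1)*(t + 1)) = t + 1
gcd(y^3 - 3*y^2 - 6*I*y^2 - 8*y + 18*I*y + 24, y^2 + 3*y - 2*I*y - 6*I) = y - 2*I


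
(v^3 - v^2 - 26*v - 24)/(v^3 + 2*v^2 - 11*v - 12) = (v - 6)/(v - 3)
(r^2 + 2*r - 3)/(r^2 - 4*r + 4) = (r^2 + 2*r - 3)/(r^2 - 4*r + 4)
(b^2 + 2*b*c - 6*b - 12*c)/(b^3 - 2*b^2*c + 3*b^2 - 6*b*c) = (b^2 + 2*b*c - 6*b - 12*c)/(b*(b^2 - 2*b*c + 3*b - 6*c))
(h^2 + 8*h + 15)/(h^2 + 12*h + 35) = (h + 3)/(h + 7)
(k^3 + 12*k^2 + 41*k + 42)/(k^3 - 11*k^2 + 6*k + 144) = (k^2 + 9*k + 14)/(k^2 - 14*k + 48)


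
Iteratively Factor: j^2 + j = (j + 1)*(j)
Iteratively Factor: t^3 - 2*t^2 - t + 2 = (t - 2)*(t^2 - 1) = (t - 2)*(t - 1)*(t + 1)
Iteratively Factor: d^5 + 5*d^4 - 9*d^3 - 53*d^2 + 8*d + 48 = (d + 1)*(d^4 + 4*d^3 - 13*d^2 - 40*d + 48) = (d + 1)*(d + 4)*(d^3 - 13*d + 12) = (d - 3)*(d + 1)*(d + 4)*(d^2 + 3*d - 4) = (d - 3)*(d - 1)*(d + 1)*(d + 4)*(d + 4)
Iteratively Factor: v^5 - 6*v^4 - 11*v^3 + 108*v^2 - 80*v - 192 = (v - 3)*(v^4 - 3*v^3 - 20*v^2 + 48*v + 64) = (v - 3)*(v + 1)*(v^3 - 4*v^2 - 16*v + 64) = (v - 4)*(v - 3)*(v + 1)*(v^2 - 16) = (v - 4)*(v - 3)*(v + 1)*(v + 4)*(v - 4)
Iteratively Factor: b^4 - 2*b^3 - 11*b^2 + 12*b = (b + 3)*(b^3 - 5*b^2 + 4*b) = (b - 1)*(b + 3)*(b^2 - 4*b) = b*(b - 1)*(b + 3)*(b - 4)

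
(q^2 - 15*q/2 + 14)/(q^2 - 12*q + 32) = (q - 7/2)/(q - 8)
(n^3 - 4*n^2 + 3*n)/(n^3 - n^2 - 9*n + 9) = n/(n + 3)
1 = 1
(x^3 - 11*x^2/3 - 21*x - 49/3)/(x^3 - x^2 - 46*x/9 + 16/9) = 3*(3*x^3 - 11*x^2 - 63*x - 49)/(9*x^3 - 9*x^2 - 46*x + 16)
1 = 1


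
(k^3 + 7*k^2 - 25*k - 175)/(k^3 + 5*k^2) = 1 + 2/k - 35/k^2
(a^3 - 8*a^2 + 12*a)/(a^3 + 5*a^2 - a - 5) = a*(a^2 - 8*a + 12)/(a^3 + 5*a^2 - a - 5)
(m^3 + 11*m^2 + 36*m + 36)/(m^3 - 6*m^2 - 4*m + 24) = (m^2 + 9*m + 18)/(m^2 - 8*m + 12)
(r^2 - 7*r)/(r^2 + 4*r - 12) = r*(r - 7)/(r^2 + 4*r - 12)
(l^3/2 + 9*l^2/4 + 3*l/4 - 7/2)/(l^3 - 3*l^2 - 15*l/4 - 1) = (-2*l^3 - 9*l^2 - 3*l + 14)/(-4*l^3 + 12*l^2 + 15*l + 4)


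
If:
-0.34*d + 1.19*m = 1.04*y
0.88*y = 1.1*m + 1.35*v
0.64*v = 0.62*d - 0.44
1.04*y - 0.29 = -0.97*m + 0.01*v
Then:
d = 0.57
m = 0.22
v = -0.14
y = 0.07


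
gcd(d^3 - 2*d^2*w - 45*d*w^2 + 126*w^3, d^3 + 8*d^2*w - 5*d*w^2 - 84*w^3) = -d^2 - 4*d*w + 21*w^2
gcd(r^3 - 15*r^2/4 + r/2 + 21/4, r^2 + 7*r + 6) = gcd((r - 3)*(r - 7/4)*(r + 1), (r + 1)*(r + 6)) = r + 1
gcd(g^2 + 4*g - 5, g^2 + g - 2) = g - 1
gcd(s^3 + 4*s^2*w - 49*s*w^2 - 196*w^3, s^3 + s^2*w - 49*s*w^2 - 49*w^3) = s^2 - 49*w^2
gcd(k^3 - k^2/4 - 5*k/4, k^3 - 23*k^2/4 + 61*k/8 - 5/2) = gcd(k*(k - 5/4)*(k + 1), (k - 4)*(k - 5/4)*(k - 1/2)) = k - 5/4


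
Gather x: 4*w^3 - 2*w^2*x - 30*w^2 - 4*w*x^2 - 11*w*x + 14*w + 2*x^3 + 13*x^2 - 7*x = 4*w^3 - 30*w^2 + 14*w + 2*x^3 + x^2*(13 - 4*w) + x*(-2*w^2 - 11*w - 7)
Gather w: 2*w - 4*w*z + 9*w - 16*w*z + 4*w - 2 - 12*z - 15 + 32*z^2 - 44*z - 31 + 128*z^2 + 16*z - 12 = w*(15 - 20*z) + 160*z^2 - 40*z - 60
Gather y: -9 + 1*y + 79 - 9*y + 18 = 88 - 8*y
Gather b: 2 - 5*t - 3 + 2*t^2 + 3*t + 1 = 2*t^2 - 2*t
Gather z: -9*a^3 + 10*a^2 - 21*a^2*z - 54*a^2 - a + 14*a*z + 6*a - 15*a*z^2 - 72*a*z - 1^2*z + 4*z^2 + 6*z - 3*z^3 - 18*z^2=-9*a^3 - 44*a^2 + 5*a - 3*z^3 + z^2*(-15*a - 14) + z*(-21*a^2 - 58*a + 5)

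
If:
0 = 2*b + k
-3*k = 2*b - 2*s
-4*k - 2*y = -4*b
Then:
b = y/6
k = -y/3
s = -y/3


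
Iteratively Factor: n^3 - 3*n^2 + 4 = (n - 2)*(n^2 - n - 2) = (n - 2)*(n + 1)*(n - 2)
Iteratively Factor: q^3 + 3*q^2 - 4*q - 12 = (q + 2)*(q^2 + q - 6) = (q - 2)*(q + 2)*(q + 3)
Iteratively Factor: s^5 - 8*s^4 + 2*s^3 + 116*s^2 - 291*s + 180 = (s - 1)*(s^4 - 7*s^3 - 5*s^2 + 111*s - 180) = (s - 1)*(s + 4)*(s^3 - 11*s^2 + 39*s - 45) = (s - 3)*(s - 1)*(s + 4)*(s^2 - 8*s + 15) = (s - 5)*(s - 3)*(s - 1)*(s + 4)*(s - 3)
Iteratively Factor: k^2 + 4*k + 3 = (k + 3)*(k + 1)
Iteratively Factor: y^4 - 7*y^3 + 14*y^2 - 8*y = (y)*(y^3 - 7*y^2 + 14*y - 8) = y*(y - 4)*(y^2 - 3*y + 2) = y*(y - 4)*(y - 2)*(y - 1)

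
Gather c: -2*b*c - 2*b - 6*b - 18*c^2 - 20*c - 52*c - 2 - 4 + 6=-8*b - 18*c^2 + c*(-2*b - 72)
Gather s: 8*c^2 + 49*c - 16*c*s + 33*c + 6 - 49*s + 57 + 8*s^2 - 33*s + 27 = 8*c^2 + 82*c + 8*s^2 + s*(-16*c - 82) + 90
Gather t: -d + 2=2 - d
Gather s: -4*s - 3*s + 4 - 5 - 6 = -7*s - 7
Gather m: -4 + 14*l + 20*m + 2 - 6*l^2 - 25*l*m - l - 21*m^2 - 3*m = -6*l^2 + 13*l - 21*m^2 + m*(17 - 25*l) - 2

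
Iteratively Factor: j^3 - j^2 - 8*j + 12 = (j + 3)*(j^2 - 4*j + 4) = (j - 2)*(j + 3)*(j - 2)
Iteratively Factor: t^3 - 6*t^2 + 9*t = (t - 3)*(t^2 - 3*t) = (t - 3)^2*(t)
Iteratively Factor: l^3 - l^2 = (l)*(l^2 - l) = l*(l - 1)*(l)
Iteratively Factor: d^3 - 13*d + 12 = (d - 1)*(d^2 + d - 12) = (d - 1)*(d + 4)*(d - 3)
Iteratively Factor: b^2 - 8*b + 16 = (b - 4)*(b - 4)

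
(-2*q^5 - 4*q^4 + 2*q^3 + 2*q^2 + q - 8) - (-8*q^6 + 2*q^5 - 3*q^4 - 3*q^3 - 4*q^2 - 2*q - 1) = 8*q^6 - 4*q^5 - q^4 + 5*q^3 + 6*q^2 + 3*q - 7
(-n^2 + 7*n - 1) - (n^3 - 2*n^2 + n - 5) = -n^3 + n^2 + 6*n + 4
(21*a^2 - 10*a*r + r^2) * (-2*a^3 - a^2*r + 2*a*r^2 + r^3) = -42*a^5 - a^4*r + 50*a^3*r^2 - 8*a*r^4 + r^5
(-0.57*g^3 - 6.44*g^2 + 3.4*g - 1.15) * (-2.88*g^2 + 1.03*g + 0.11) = 1.6416*g^5 + 17.9601*g^4 - 16.4879*g^3 + 6.1056*g^2 - 0.8105*g - 0.1265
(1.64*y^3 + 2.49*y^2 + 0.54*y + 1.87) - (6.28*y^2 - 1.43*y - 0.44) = 1.64*y^3 - 3.79*y^2 + 1.97*y + 2.31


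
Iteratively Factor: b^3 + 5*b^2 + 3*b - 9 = (b - 1)*(b^2 + 6*b + 9) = (b - 1)*(b + 3)*(b + 3)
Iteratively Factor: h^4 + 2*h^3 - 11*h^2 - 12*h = (h + 4)*(h^3 - 2*h^2 - 3*h) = (h - 3)*(h + 4)*(h^2 + h) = h*(h - 3)*(h + 4)*(h + 1)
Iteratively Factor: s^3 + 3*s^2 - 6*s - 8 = (s + 4)*(s^2 - s - 2) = (s + 1)*(s + 4)*(s - 2)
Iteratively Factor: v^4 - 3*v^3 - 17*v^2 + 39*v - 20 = (v - 5)*(v^3 + 2*v^2 - 7*v + 4) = (v - 5)*(v + 4)*(v^2 - 2*v + 1) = (v - 5)*(v - 1)*(v + 4)*(v - 1)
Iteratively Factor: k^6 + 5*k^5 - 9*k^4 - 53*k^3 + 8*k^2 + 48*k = (k + 1)*(k^5 + 4*k^4 - 13*k^3 - 40*k^2 + 48*k) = (k + 1)*(k + 4)*(k^4 - 13*k^2 + 12*k) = k*(k + 1)*(k + 4)*(k^3 - 13*k + 12) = k*(k + 1)*(k + 4)^2*(k^2 - 4*k + 3) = k*(k - 1)*(k + 1)*(k + 4)^2*(k - 3)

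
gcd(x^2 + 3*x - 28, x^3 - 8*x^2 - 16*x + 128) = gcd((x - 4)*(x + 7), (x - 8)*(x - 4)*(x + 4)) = x - 4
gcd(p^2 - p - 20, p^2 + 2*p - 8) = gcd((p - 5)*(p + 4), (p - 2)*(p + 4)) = p + 4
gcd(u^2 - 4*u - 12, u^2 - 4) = u + 2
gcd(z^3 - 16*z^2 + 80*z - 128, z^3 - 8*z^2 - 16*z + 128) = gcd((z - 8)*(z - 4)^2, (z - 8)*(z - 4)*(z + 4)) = z^2 - 12*z + 32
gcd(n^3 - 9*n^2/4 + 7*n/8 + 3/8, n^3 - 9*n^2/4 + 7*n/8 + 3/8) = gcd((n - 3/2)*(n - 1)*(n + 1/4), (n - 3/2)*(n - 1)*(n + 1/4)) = n^3 - 9*n^2/4 + 7*n/8 + 3/8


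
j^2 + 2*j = j*(j + 2)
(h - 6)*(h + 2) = h^2 - 4*h - 12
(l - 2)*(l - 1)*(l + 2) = l^3 - l^2 - 4*l + 4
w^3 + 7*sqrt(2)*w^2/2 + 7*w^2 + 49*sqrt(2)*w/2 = w*(w + 7)*(w + 7*sqrt(2)/2)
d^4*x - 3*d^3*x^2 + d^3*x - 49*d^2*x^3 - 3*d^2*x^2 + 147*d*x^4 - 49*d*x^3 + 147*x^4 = (d - 7*x)*(d - 3*x)*(d + 7*x)*(d*x + x)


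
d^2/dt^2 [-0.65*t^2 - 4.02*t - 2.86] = -1.30000000000000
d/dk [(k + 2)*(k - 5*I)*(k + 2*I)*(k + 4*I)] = 4*k^3 + 3*k^2*(2 + I) + 4*k*(11 + I) + 44 + 40*I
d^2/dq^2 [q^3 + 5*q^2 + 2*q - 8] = 6*q + 10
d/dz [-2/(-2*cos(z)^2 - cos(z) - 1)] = 2*(4*cos(z) + 1)*sin(z)/(cos(z) + cos(2*z) + 2)^2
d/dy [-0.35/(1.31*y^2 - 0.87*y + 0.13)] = (0.917*y - 0.3045)/(1.31*y^2 - 0.87*y + 0.13)^2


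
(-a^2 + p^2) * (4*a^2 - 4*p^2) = -4*a^4 + 8*a^2*p^2 - 4*p^4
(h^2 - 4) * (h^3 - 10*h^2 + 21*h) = h^5 - 10*h^4 + 17*h^3 + 40*h^2 - 84*h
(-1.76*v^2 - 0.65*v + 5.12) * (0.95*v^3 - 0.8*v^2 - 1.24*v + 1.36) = -1.672*v^5 + 0.7905*v^4 + 7.5664*v^3 - 5.6836*v^2 - 7.2328*v + 6.9632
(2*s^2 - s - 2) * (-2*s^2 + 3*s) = -4*s^4 + 8*s^3 + s^2 - 6*s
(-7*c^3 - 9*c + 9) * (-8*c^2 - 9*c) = 56*c^5 + 63*c^4 + 72*c^3 + 9*c^2 - 81*c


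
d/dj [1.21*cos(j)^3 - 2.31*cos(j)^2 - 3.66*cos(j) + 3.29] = (-3.63*cos(j)^2 + 4.62*cos(j) + 3.66)*sin(j)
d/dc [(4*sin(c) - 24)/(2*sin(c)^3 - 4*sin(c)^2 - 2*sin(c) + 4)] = 2*(-2*sin(c)^3 + 20*sin(c)^2 - 24*sin(c) - 4)/((sin(c) - 2)^2*cos(c)^3)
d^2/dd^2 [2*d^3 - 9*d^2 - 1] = 12*d - 18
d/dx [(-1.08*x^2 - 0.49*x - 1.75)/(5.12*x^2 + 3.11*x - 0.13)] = (-0.85*x^2 + 18.2008*x + 5.5062)/(26.2144*x^4 + 31.8464*x^3 + 8.3409*x^2 - 0.8086*x + 0.0169)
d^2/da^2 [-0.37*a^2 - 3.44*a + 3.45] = -0.740000000000000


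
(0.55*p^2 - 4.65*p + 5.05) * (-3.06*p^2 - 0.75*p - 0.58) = -1.683*p^4 + 13.8165*p^3 - 12.2845*p^2 - 1.0905*p - 2.929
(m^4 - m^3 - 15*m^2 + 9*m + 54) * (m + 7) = m^5 + 6*m^4 - 22*m^3 - 96*m^2 + 117*m + 378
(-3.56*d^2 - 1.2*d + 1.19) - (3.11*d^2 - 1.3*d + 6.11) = -6.67*d^2 + 0.1*d - 4.92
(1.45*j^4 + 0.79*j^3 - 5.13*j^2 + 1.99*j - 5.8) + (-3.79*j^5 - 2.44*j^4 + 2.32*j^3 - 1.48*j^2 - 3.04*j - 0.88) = -3.79*j^5 - 0.99*j^4 + 3.11*j^3 - 6.61*j^2 - 1.05*j - 6.68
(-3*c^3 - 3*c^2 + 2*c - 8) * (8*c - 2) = -24*c^4 - 18*c^3 + 22*c^2 - 68*c + 16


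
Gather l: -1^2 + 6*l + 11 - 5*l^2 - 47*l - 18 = -5*l^2 - 41*l - 8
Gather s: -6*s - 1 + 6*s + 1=0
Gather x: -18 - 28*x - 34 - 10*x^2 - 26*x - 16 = -10*x^2 - 54*x - 68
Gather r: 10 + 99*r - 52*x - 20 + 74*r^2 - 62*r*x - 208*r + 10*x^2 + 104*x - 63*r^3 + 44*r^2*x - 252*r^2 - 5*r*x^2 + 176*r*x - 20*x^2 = -63*r^3 + r^2*(44*x - 178) + r*(-5*x^2 + 114*x - 109) - 10*x^2 + 52*x - 10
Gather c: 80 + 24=104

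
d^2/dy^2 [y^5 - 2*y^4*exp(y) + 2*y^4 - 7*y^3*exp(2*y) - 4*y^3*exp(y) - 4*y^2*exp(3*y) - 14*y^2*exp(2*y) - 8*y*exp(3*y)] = -2*y^4*exp(y) - 28*y^3*exp(2*y) - 20*y^3*exp(y) + 20*y^3 - 36*y^2*exp(3*y) - 140*y^2*exp(2*y) - 48*y^2*exp(y) + 24*y^2 - 120*y*exp(3*y) - 154*y*exp(2*y) - 24*y*exp(y) - 56*exp(3*y) - 28*exp(2*y)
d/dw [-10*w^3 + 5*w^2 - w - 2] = -30*w^2 + 10*w - 1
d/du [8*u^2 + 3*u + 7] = 16*u + 3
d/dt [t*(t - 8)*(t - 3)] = 3*t^2 - 22*t + 24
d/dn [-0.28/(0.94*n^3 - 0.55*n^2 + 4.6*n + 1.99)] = (0.7896*n^2 - 0.308*n + 1.288)/(0.94*n^3 - 0.55*n^2 + 4.6*n + 1.99)^2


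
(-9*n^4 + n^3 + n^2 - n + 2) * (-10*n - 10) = 90*n^5 + 80*n^4 - 20*n^3 - 10*n - 20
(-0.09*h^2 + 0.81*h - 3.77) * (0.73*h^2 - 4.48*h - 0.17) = -0.0657*h^4 + 0.9945*h^3 - 6.3656*h^2 + 16.7519*h + 0.6409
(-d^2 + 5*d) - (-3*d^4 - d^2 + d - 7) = 3*d^4 + 4*d + 7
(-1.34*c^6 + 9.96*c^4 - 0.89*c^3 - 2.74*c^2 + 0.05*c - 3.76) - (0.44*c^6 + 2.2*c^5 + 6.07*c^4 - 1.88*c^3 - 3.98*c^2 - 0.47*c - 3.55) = -1.78*c^6 - 2.2*c^5 + 3.89*c^4 + 0.99*c^3 + 1.24*c^2 + 0.52*c - 0.21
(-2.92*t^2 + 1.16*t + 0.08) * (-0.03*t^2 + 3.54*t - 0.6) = 0.0876*t^4 - 10.3716*t^3 + 5.856*t^2 - 0.4128*t - 0.048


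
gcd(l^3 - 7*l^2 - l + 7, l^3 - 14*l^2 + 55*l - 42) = l^2 - 8*l + 7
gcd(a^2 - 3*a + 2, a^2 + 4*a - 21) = 1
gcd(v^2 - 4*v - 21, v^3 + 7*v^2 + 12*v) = v + 3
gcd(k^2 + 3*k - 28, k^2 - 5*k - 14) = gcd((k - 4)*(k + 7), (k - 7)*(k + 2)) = 1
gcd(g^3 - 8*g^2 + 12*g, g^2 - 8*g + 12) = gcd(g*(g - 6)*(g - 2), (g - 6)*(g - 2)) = g^2 - 8*g + 12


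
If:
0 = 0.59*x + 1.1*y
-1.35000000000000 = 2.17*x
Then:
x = -0.62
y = 0.33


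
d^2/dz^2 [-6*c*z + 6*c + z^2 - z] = 2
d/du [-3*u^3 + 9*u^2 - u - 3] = -9*u^2 + 18*u - 1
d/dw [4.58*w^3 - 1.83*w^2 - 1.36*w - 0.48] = 13.74*w^2 - 3.66*w - 1.36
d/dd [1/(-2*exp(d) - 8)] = exp(d)/(2*(exp(d) + 4)^2)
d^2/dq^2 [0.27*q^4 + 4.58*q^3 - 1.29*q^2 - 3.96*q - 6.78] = 3.24*q^2 + 27.48*q - 2.58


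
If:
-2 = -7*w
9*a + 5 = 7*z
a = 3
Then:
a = 3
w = 2/7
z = 32/7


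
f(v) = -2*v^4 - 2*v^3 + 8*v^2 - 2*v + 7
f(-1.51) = 24.75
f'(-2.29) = 25.97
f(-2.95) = -17.60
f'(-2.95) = 103.96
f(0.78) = 8.62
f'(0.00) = -2.00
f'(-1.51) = -12.30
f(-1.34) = 22.41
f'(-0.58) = -11.74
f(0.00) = 7.00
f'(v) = -8*v^3 - 6*v^2 + 16*v - 2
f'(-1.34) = -14.96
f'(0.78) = 3.03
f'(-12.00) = 12766.00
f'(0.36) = 2.61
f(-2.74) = 0.95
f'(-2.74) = 73.68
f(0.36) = 7.19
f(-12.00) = -36833.00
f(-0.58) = 11.02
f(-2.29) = 22.55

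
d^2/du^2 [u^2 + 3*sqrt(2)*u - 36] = 2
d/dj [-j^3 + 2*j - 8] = 2 - 3*j^2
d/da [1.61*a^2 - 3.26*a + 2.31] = 3.22*a - 3.26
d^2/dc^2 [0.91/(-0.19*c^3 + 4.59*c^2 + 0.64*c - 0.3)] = ((1.0374*c - 8.3538)*(0.19*c^3 - 4.59*c^2 - 0.64*c + 0.3) - 0.91*(-1.14*c^2 + 18.36*c + 1.28)*(-0.57*c^2 + 9.18*c + 0.64))/(0.19*c^3 - 4.59*c^2 - 0.64*c + 0.3)^3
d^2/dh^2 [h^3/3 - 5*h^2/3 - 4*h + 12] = 2*h - 10/3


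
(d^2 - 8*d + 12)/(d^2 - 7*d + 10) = (d - 6)/(d - 5)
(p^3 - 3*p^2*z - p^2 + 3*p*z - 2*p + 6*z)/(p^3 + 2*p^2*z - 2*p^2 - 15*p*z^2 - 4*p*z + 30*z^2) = (p + 1)/(p + 5*z)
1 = 1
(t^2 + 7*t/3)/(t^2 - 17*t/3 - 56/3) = t/(t - 8)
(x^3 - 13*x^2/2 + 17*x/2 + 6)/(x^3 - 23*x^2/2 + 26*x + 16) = (x - 3)/(x - 8)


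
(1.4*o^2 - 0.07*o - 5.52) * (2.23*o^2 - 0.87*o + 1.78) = 3.122*o^4 - 1.3741*o^3 - 9.7567*o^2 + 4.6778*o - 9.8256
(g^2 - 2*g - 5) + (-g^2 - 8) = -2*g - 13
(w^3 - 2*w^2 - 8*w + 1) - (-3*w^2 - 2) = w^3 + w^2 - 8*w + 3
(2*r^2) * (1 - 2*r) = -4*r^3 + 2*r^2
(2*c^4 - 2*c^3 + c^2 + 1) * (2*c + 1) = 4*c^5 - 2*c^4 + c^2 + 2*c + 1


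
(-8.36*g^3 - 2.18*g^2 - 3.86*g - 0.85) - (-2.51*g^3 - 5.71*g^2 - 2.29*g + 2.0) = -5.85*g^3 + 3.53*g^2 - 1.57*g - 2.85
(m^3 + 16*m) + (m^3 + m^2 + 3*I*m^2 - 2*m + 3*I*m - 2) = 2*m^3 + m^2 + 3*I*m^2 + 14*m + 3*I*m - 2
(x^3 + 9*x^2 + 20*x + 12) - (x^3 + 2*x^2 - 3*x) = 7*x^2 + 23*x + 12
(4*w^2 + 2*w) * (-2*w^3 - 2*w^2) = -8*w^5 - 12*w^4 - 4*w^3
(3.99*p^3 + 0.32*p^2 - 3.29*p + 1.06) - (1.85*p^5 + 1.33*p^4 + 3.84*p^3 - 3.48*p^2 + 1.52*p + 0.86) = -1.85*p^5 - 1.33*p^4 + 0.15*p^3 + 3.8*p^2 - 4.81*p + 0.2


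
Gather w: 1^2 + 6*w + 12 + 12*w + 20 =18*w + 33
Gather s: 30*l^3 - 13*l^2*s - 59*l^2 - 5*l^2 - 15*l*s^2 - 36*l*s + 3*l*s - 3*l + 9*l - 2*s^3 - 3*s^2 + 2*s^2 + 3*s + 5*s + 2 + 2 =30*l^3 - 64*l^2 + 6*l - 2*s^3 + s^2*(-15*l - 1) + s*(-13*l^2 - 33*l + 8) + 4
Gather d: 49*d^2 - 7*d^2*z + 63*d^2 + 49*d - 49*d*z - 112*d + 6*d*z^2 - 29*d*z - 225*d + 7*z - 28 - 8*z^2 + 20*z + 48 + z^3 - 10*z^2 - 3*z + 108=d^2*(112 - 7*z) + d*(6*z^2 - 78*z - 288) + z^3 - 18*z^2 + 24*z + 128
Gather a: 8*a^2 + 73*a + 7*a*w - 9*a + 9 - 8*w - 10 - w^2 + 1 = 8*a^2 + a*(7*w + 64) - w^2 - 8*w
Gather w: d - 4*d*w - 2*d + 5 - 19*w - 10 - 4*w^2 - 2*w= -d - 4*w^2 + w*(-4*d - 21) - 5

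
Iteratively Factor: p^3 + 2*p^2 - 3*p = (p)*(p^2 + 2*p - 3) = p*(p + 3)*(p - 1)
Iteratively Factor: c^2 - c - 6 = (c - 3)*(c + 2)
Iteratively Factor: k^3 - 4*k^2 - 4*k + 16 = (k - 4)*(k^2 - 4) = (k - 4)*(k + 2)*(k - 2)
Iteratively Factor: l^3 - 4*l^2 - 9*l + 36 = (l + 3)*(l^2 - 7*l + 12) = (l - 4)*(l + 3)*(l - 3)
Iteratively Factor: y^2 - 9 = (y - 3)*(y + 3)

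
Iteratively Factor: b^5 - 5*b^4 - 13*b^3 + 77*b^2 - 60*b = (b)*(b^4 - 5*b^3 - 13*b^2 + 77*b - 60) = b*(b + 4)*(b^3 - 9*b^2 + 23*b - 15) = b*(b - 1)*(b + 4)*(b^2 - 8*b + 15) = b*(b - 5)*(b - 1)*(b + 4)*(b - 3)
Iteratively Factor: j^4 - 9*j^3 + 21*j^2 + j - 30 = (j - 3)*(j^3 - 6*j^2 + 3*j + 10) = (j - 3)*(j + 1)*(j^2 - 7*j + 10) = (j - 5)*(j - 3)*(j + 1)*(j - 2)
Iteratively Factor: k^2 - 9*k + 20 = (k - 5)*(k - 4)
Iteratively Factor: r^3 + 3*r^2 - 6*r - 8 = (r + 1)*(r^2 + 2*r - 8) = (r - 2)*(r + 1)*(r + 4)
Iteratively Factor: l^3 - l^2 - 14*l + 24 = (l - 3)*(l^2 + 2*l - 8) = (l - 3)*(l + 4)*(l - 2)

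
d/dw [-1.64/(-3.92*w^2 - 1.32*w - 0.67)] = (-12.8576*w - 2.1648)/(3.92*w^2 + 1.32*w + 0.67)^2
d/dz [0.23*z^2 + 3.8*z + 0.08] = 0.46*z + 3.8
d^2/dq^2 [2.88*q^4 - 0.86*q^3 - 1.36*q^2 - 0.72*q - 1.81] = 34.56*q^2 - 5.16*q - 2.72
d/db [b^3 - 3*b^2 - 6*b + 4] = 3*b^2 - 6*b - 6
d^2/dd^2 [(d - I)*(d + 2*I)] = 2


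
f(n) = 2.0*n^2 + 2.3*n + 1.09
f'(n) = 4.0*n + 2.3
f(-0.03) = 1.02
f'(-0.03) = 2.18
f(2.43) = 18.49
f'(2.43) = 12.02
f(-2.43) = 7.31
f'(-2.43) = -7.42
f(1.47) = 8.79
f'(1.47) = 8.18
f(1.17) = 6.52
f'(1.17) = 6.98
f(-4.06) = 24.72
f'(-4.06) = -13.94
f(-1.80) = 3.43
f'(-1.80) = -4.90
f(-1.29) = 1.45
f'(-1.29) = -2.86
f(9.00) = 183.79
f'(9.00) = 38.30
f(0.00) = 1.09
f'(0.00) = 2.30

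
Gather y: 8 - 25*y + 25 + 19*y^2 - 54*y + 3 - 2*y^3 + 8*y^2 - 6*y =-2*y^3 + 27*y^2 - 85*y + 36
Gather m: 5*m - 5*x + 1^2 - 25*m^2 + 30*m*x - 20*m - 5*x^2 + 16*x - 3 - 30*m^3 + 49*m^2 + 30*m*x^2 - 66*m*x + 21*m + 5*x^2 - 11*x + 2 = -30*m^3 + 24*m^2 + m*(30*x^2 - 36*x + 6)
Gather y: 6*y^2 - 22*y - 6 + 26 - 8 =6*y^2 - 22*y + 12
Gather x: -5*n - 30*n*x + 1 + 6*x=-5*n + x*(6 - 30*n) + 1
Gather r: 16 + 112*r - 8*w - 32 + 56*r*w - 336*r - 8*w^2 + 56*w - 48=r*(56*w - 224) - 8*w^2 + 48*w - 64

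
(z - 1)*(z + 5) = z^2 + 4*z - 5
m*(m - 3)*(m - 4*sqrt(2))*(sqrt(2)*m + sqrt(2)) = sqrt(2)*m^4 - 8*m^3 - 2*sqrt(2)*m^3 - 3*sqrt(2)*m^2 + 16*m^2 + 24*m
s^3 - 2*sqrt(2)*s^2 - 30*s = s*(s - 5*sqrt(2))*(s + 3*sqrt(2))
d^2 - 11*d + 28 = (d - 7)*(d - 4)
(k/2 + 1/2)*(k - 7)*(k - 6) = k^3/2 - 6*k^2 + 29*k/2 + 21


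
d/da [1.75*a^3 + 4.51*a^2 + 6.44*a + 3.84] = 5.25*a^2 + 9.02*a + 6.44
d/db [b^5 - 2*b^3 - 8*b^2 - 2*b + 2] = 5*b^4 - 6*b^2 - 16*b - 2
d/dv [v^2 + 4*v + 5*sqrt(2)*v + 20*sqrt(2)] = 2*v + 4 + 5*sqrt(2)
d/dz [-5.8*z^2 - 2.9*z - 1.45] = -11.6*z - 2.9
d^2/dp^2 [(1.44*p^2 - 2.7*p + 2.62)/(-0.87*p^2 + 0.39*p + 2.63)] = (-1.77635683940025e-15*p^4 + 3.110076*p^3 - 31.667652*p^2 + 42.401016*p - 38.2461)/(0.658503*p^6 - 0.885573*p^5 - 5.57496*p^4 + 5.294835*p^3 + 16.85304*p^2 - 8.092773*p - 18.191447)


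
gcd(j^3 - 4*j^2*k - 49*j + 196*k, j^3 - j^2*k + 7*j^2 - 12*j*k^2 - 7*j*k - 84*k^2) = j^2 - 4*j*k + 7*j - 28*k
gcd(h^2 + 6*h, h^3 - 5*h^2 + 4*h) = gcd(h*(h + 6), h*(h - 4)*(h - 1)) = h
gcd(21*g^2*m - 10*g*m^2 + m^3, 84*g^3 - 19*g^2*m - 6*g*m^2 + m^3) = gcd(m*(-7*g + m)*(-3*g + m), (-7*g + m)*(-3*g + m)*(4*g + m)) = 21*g^2 - 10*g*m + m^2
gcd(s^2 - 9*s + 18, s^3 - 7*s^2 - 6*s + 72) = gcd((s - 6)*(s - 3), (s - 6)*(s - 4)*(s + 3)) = s - 6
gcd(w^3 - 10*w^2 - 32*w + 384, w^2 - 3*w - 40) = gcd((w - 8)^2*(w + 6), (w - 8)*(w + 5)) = w - 8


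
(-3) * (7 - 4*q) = 12*q - 21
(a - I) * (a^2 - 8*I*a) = a^3 - 9*I*a^2 - 8*a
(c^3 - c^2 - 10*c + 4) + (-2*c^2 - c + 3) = c^3 - 3*c^2 - 11*c + 7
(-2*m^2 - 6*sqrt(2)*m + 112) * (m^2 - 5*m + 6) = -2*m^4 - 6*sqrt(2)*m^3 + 10*m^3 + 30*sqrt(2)*m^2 + 100*m^2 - 560*m - 36*sqrt(2)*m + 672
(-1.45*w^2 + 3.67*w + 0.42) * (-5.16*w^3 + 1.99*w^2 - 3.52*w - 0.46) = 7.482*w^5 - 21.8227*w^4 + 10.2401*w^3 - 11.4156*w^2 - 3.1666*w - 0.1932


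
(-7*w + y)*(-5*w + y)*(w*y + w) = 35*w^3*y + 35*w^3 - 12*w^2*y^2 - 12*w^2*y + w*y^3 + w*y^2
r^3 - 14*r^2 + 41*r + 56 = (r - 8)*(r - 7)*(r + 1)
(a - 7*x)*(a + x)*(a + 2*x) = a^3 - 4*a^2*x - 19*a*x^2 - 14*x^3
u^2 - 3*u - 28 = (u - 7)*(u + 4)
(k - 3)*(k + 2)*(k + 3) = k^3 + 2*k^2 - 9*k - 18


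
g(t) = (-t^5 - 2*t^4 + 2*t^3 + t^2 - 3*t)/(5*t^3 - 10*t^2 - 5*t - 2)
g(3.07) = -11.86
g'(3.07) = 8.26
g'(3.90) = -0.56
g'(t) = (-15*t^2 + 20*t + 5)*(-t^5 - 2*t^4 + 2*t^3 + t^2 - 3*t)/(5*t^3 - 10*t^2 - 5*t - 2)^2 + (-5*t^4 - 8*t^3 + 6*t^2 + 2*t - 3)/(5*t^3 - 10*t^2 - 5*t - 2) = (-10*t^7 + 20*t^6 + 60*t^5 + 15*t^4 + 26*t^3 - 47*t^2 - 4*t + 6)/(25*t^6 - 100*t^5 + 50*t^4 + 80*t^3 + 65*t^2 + 20*t + 4)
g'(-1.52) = -0.13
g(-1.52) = 0.08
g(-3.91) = -0.81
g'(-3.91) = 0.84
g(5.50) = -13.04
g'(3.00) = 11.20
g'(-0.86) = -0.73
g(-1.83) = 0.09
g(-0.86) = -0.17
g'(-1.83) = 0.02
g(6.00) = -14.42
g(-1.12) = -0.03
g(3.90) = -10.10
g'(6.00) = -2.91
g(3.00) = -12.54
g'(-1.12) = -0.41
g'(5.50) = -2.60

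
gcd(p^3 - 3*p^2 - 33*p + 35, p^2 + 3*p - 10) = p + 5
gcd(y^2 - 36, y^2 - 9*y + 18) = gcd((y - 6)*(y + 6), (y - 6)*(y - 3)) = y - 6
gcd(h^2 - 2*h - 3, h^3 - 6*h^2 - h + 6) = h + 1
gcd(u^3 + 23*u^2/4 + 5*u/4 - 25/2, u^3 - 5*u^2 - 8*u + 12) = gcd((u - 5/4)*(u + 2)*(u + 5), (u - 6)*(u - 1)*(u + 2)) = u + 2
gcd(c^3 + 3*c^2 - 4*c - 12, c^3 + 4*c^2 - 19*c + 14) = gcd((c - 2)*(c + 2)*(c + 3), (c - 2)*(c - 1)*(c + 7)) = c - 2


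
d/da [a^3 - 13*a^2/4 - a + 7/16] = 3*a^2 - 13*a/2 - 1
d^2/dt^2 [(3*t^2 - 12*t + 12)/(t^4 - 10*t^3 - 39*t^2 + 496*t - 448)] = 6*(3*t^6 - 6*t^5 + 211*t^4 - 548*t^3 + 252*t^2 - 308*t + 3532)/(t^10 - 14*t^9 - 105*t^8 + 2044*t^7 + 1183*t^6 - 97902*t^5 + 167657*t^4 + 1449440*t^3 - 4432512*t^2 + 4315136*t - 1404928)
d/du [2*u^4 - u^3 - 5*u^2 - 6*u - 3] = 8*u^3 - 3*u^2 - 10*u - 6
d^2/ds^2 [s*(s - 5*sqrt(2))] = 2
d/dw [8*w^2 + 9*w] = 16*w + 9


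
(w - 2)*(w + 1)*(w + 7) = w^3 + 6*w^2 - 9*w - 14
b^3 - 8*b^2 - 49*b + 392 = (b - 8)*(b - 7)*(b + 7)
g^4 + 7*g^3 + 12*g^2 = g^2*(g + 3)*(g + 4)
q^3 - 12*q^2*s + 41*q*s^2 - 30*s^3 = (q - 6*s)*(q - 5*s)*(q - s)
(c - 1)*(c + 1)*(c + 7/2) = c^3 + 7*c^2/2 - c - 7/2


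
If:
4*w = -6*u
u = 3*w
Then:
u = 0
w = 0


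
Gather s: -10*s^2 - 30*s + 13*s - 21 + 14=-10*s^2 - 17*s - 7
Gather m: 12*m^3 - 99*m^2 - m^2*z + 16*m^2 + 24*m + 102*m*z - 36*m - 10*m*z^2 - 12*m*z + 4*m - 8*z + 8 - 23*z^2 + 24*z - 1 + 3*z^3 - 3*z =12*m^3 + m^2*(-z - 83) + m*(-10*z^2 + 90*z - 8) + 3*z^3 - 23*z^2 + 13*z + 7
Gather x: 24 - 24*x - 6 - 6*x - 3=15 - 30*x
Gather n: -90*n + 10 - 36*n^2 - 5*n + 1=-36*n^2 - 95*n + 11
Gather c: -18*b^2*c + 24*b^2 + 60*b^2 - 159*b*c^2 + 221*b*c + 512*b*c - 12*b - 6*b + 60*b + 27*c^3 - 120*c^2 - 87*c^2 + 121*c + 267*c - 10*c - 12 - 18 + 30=84*b^2 + 42*b + 27*c^3 + c^2*(-159*b - 207) + c*(-18*b^2 + 733*b + 378)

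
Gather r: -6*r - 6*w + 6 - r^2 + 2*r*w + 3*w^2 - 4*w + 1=-r^2 + r*(2*w - 6) + 3*w^2 - 10*w + 7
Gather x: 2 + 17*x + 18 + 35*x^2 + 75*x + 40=35*x^2 + 92*x + 60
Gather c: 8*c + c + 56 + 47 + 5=9*c + 108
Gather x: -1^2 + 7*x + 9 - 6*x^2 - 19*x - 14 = -6*x^2 - 12*x - 6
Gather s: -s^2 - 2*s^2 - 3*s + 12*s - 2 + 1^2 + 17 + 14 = -3*s^2 + 9*s + 30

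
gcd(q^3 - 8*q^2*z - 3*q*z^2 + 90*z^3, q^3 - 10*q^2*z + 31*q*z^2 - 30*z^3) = -q + 5*z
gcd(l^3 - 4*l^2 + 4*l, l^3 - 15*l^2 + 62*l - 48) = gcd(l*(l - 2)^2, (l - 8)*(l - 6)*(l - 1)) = 1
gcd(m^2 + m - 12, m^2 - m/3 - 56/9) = 1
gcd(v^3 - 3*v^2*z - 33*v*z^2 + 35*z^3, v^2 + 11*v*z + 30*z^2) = v + 5*z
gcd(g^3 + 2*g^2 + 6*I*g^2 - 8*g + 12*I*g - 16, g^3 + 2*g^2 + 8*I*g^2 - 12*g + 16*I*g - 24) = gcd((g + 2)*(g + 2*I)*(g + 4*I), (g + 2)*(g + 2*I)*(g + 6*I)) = g^2 + g*(2 + 2*I) + 4*I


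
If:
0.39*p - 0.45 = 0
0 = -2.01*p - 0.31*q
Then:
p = 1.15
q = -7.48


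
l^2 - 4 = (l - 2)*(l + 2)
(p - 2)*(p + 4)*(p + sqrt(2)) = p^3 + sqrt(2)*p^2 + 2*p^2 - 8*p + 2*sqrt(2)*p - 8*sqrt(2)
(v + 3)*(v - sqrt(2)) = v^2 - sqrt(2)*v + 3*v - 3*sqrt(2)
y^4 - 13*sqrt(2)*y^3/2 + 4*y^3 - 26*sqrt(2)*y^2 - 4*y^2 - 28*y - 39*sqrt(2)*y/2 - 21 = (y + 3)*(y - 7*sqrt(2))*(sqrt(2)*y/2 + sqrt(2)/2)*(sqrt(2)*y + 1)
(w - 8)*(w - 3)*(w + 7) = w^3 - 4*w^2 - 53*w + 168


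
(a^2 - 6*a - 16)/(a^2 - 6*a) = (a^2 - 6*a - 16)/(a*(a - 6))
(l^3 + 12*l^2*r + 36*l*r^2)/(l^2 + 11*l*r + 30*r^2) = l*(l + 6*r)/(l + 5*r)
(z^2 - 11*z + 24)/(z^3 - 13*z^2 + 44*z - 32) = (z - 3)/(z^2 - 5*z + 4)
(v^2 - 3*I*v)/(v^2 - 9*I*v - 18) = v/(v - 6*I)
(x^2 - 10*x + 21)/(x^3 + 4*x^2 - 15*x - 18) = (x - 7)/(x^2 + 7*x + 6)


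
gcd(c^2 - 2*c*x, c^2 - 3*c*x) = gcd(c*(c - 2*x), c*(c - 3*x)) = c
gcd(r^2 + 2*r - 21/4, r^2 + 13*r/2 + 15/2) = 1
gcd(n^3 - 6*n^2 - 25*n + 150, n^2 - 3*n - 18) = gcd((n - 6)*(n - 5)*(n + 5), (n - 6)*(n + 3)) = n - 6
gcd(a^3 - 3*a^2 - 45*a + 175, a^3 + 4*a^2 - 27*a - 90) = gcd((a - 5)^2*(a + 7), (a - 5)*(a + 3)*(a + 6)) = a - 5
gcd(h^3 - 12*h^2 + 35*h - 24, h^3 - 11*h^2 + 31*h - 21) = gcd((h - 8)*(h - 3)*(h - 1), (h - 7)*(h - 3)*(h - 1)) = h^2 - 4*h + 3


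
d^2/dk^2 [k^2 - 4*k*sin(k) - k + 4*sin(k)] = 4*k*sin(k) - 4*sin(k) - 8*cos(k) + 2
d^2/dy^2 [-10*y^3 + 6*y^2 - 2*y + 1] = 12 - 60*y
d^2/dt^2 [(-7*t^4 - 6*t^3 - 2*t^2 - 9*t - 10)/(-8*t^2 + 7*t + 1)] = 2*(448*t^6 - 1176*t^5 + 861*t^4 + 1422*t^3 + 2136*t^2 - 1446*t + 509)/(512*t^6 - 1344*t^5 + 984*t^4 - 7*t^3 - 123*t^2 - 21*t - 1)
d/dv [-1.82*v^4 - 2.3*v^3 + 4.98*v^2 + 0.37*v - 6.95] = -7.28*v^3 - 6.9*v^2 + 9.96*v + 0.37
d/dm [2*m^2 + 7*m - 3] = 4*m + 7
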